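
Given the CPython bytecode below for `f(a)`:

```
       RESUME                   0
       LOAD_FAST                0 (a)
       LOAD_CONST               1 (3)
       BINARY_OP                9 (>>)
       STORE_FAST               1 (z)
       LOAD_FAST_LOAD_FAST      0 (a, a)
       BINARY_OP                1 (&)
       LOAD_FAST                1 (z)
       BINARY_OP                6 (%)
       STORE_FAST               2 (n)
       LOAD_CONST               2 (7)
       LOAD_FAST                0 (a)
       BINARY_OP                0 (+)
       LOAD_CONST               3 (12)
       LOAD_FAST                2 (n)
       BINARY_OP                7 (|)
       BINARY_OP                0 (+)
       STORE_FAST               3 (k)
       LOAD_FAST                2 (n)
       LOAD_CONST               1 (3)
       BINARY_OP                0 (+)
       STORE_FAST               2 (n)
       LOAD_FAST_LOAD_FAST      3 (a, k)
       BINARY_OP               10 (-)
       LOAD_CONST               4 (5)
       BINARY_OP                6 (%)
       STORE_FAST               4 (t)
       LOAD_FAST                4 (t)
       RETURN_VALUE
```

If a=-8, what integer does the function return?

1

LOAD_FAST a → push -8. Stack: [-8]
LOAD_CONST → push 3. Stack: [-8, 3]
BINARY_OP >> → -8 >> 3 = -1. Stack: [-1]
STORE_FAST z → z=-1. Stack: []
LOAD_FAST_LOAD_FAST a,a → push -8,-8. Stack: [-8, -8]
BINARY_OP & → -8 & -8 = -8. Stack: [-8]
LOAD_FAST z → push -1. Stack: [-8, -1]
BINARY_OP % → -8 % -1 = 0. Stack: [0]
STORE_FAST n → n=0. Stack: []
LOAD_CONST → push 7. Stack: [7]
LOAD_FAST a → push -8. Stack: [7, -8]
BINARY_OP + → 7 + -8 = -1. Stack: [-1]
LOAD_CONST → push 12. Stack: [-1, 12]
LOAD_FAST n → push 0. Stack: [-1, 12, 0]
BINARY_OP | → 12 | 0 = 12. Stack: [-1, 12]
BINARY_OP + → -1 + 12 = 11. Stack: [11]
STORE_FAST k → k=11. Stack: []
LOAD_FAST n → push 0. Stack: [0]
LOAD_CONST → push 3. Stack: [0, 3]
BINARY_OP + → 0 + 3 = 3. Stack: [3]
STORE_FAST n → n=3. Stack: []
LOAD_FAST_LOAD_FAST a,k → push -8,11. Stack: [-8, 11]
BINARY_OP - → -8 - 11 = -19. Stack: [-19]
LOAD_CONST → push 5. Stack: [-19, 5]
BINARY_OP % → -19 % 5 = 1. Stack: [1]
STORE_FAST t → t=1. Stack: []
LOAD_FAST t → push 1. Stack: [1]
RETURN_VALUE → return 1.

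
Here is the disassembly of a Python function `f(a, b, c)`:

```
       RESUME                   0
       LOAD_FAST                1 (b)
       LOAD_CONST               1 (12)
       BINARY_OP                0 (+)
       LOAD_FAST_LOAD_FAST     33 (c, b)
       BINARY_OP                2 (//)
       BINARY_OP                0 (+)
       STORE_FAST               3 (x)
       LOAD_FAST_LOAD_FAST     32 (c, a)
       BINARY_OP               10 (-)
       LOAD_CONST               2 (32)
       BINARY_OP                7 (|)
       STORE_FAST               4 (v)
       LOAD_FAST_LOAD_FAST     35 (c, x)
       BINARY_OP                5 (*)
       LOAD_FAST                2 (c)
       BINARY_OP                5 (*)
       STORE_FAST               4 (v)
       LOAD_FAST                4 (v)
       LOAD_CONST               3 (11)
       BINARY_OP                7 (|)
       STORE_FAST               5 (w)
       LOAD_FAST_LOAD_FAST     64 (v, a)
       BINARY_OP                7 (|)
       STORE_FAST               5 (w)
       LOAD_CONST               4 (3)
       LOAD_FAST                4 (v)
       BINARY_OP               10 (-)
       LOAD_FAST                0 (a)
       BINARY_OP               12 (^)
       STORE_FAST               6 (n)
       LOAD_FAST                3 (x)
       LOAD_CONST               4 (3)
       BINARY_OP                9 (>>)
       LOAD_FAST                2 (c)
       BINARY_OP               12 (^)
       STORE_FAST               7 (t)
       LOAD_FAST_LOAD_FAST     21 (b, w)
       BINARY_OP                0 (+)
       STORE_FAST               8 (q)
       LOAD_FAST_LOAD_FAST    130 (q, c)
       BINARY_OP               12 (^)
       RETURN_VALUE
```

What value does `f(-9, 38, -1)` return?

LOAD_FAST b → push 38. Stack: [38]
LOAD_CONST → push 12. Stack: [38, 12]
BINARY_OP + → 38 + 12 = 50. Stack: [50]
LOAD_FAST_LOAD_FAST c,b → push -1,38. Stack: [50, -1, 38]
BINARY_OP // → -1 // 38 = -1. Stack: [50, -1]
BINARY_OP + → 50 + -1 = 49. Stack: [49]
STORE_FAST x → x=49. Stack: []
LOAD_FAST_LOAD_FAST c,a → push -1,-9. Stack: [-1, -9]
BINARY_OP - → -1 - -9 = 8. Stack: [8]
LOAD_CONST → push 32. Stack: [8, 32]
BINARY_OP | → 8 | 32 = 40. Stack: [40]
STORE_FAST v → v=40. Stack: []
LOAD_FAST_LOAD_FAST c,x → push -1,49. Stack: [-1, 49]
BINARY_OP * → -1 * 49 = -49. Stack: [-49]
LOAD_FAST c → push -1. Stack: [-49, -1]
BINARY_OP * → -49 * -1 = 49. Stack: [49]
STORE_FAST v → v=49. Stack: []
LOAD_FAST v → push 49. Stack: [49]
LOAD_CONST → push 11. Stack: [49, 11]
BINARY_OP | → 49 | 11 = 59. Stack: [59]
STORE_FAST w → w=59. Stack: []
LOAD_FAST_LOAD_FAST v,a → push 49,-9. Stack: [49, -9]
BINARY_OP | → 49 | -9 = -9. Stack: [-9]
STORE_FAST w → w=-9. Stack: []
LOAD_CONST → push 3. Stack: [3]
LOAD_FAST v → push 49. Stack: [3, 49]
BINARY_OP - → 3 - 49 = -46. Stack: [-46]
LOAD_FAST a → push -9. Stack: [-46, -9]
BINARY_OP ^ → -46 ^ -9 = 37. Stack: [37]
STORE_FAST n → n=37. Stack: []
LOAD_FAST x → push 49. Stack: [49]
LOAD_CONST → push 3. Stack: [49, 3]
BINARY_OP >> → 49 >> 3 = 6. Stack: [6]
LOAD_FAST c → push -1. Stack: [6, -1]
BINARY_OP ^ → 6 ^ -1 = -7. Stack: [-7]
STORE_FAST t → t=-7. Stack: []
LOAD_FAST_LOAD_FAST b,w → push 38,-9. Stack: [38, -9]
BINARY_OP + → 38 + -9 = 29. Stack: [29]
STORE_FAST q → q=29. Stack: []
LOAD_FAST_LOAD_FAST q,c → push 29,-1. Stack: [29, -1]
BINARY_OP ^ → 29 ^ -1 = -30. Stack: [-30]
RETURN_VALUE → return -30.

-30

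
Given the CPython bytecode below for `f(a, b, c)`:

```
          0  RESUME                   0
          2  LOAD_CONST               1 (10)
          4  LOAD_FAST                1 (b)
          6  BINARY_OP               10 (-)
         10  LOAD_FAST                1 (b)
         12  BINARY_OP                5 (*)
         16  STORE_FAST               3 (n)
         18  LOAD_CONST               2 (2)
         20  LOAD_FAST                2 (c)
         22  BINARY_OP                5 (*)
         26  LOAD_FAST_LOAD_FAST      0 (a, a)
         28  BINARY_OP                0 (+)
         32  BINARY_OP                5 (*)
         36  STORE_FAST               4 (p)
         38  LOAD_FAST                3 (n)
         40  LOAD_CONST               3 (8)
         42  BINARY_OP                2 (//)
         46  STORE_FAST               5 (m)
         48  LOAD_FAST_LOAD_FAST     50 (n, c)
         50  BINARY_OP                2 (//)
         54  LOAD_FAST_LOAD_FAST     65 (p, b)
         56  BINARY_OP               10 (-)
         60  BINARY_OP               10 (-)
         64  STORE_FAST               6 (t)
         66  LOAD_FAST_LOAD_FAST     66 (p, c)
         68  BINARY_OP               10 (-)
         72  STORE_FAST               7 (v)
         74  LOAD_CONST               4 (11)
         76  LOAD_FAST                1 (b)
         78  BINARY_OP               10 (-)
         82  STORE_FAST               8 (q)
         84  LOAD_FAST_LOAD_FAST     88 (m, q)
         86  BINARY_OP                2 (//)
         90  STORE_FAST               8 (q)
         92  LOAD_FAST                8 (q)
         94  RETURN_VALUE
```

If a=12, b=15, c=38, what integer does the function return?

LOAD_CONST → push 10. Stack: [10]
LOAD_FAST b → push 15. Stack: [10, 15]
BINARY_OP - → 10 - 15 = -5. Stack: [-5]
LOAD_FAST b → push 15. Stack: [-5, 15]
BINARY_OP * → -5 * 15 = -75. Stack: [-75]
STORE_FAST n → n=-75. Stack: []
LOAD_CONST → push 2. Stack: [2]
LOAD_FAST c → push 38. Stack: [2, 38]
BINARY_OP * → 2 * 38 = 76. Stack: [76]
LOAD_FAST_LOAD_FAST a,a → push 12,12. Stack: [76, 12, 12]
BINARY_OP + → 12 + 12 = 24. Stack: [76, 24]
BINARY_OP * → 76 * 24 = 1824. Stack: [1824]
STORE_FAST p → p=1824. Stack: []
LOAD_FAST n → push -75. Stack: [-75]
LOAD_CONST → push 8. Stack: [-75, 8]
BINARY_OP // → -75 // 8 = -10. Stack: [-10]
STORE_FAST m → m=-10. Stack: []
LOAD_FAST_LOAD_FAST n,c → push -75,38. Stack: [-75, 38]
BINARY_OP // → -75 // 38 = -2. Stack: [-2]
LOAD_FAST_LOAD_FAST p,b → push 1824,15. Stack: [-2, 1824, 15]
BINARY_OP - → 1824 - 15 = 1809. Stack: [-2, 1809]
BINARY_OP - → -2 - 1809 = -1811. Stack: [-1811]
STORE_FAST t → t=-1811. Stack: []
LOAD_FAST_LOAD_FAST p,c → push 1824,38. Stack: [1824, 38]
BINARY_OP - → 1824 - 38 = 1786. Stack: [1786]
STORE_FAST v → v=1786. Stack: []
LOAD_CONST → push 11. Stack: [11]
LOAD_FAST b → push 15. Stack: [11, 15]
BINARY_OP - → 11 - 15 = -4. Stack: [-4]
STORE_FAST q → q=-4. Stack: []
LOAD_FAST_LOAD_FAST m,q → push -10,-4. Stack: [-10, -4]
BINARY_OP // → -10 // -4 = 2. Stack: [2]
STORE_FAST q → q=2. Stack: []
LOAD_FAST q → push 2. Stack: [2]
RETURN_VALUE → return 2.

2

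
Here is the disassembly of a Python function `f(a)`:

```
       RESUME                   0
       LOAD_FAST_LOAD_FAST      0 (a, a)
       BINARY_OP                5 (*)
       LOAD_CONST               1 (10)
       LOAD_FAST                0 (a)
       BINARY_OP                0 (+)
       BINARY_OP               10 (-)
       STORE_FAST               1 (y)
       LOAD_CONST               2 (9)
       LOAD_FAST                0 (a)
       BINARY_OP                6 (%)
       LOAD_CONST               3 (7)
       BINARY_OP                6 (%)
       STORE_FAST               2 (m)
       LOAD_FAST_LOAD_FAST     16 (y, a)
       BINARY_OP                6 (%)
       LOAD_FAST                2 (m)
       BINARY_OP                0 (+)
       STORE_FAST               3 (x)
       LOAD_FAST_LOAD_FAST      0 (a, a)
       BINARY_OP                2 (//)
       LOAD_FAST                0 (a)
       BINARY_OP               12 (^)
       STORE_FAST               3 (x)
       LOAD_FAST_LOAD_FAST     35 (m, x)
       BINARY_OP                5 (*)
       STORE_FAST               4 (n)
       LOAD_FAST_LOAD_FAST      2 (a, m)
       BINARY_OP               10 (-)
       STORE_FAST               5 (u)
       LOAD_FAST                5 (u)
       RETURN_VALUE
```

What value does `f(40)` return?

LOAD_FAST_LOAD_FAST a,a → push 40,40. Stack: [40, 40]
BINARY_OP * → 40 * 40 = 1600. Stack: [1600]
LOAD_CONST → push 10. Stack: [1600, 10]
LOAD_FAST a → push 40. Stack: [1600, 10, 40]
BINARY_OP + → 10 + 40 = 50. Stack: [1600, 50]
BINARY_OP - → 1600 - 50 = 1550. Stack: [1550]
STORE_FAST y → y=1550. Stack: []
LOAD_CONST → push 9. Stack: [9]
LOAD_FAST a → push 40. Stack: [9, 40]
BINARY_OP % → 9 % 40 = 9. Stack: [9]
LOAD_CONST → push 7. Stack: [9, 7]
BINARY_OP % → 9 % 7 = 2. Stack: [2]
STORE_FAST m → m=2. Stack: []
LOAD_FAST_LOAD_FAST y,a → push 1550,40. Stack: [1550, 40]
BINARY_OP % → 1550 % 40 = 30. Stack: [30]
LOAD_FAST m → push 2. Stack: [30, 2]
BINARY_OP + → 30 + 2 = 32. Stack: [32]
STORE_FAST x → x=32. Stack: []
LOAD_FAST_LOAD_FAST a,a → push 40,40. Stack: [40, 40]
BINARY_OP // → 40 // 40 = 1. Stack: [1]
LOAD_FAST a → push 40. Stack: [1, 40]
BINARY_OP ^ → 1 ^ 40 = 41. Stack: [41]
STORE_FAST x → x=41. Stack: []
LOAD_FAST_LOAD_FAST m,x → push 2,41. Stack: [2, 41]
BINARY_OP * → 2 * 41 = 82. Stack: [82]
STORE_FAST n → n=82. Stack: []
LOAD_FAST_LOAD_FAST a,m → push 40,2. Stack: [40, 2]
BINARY_OP - → 40 - 2 = 38. Stack: [38]
STORE_FAST u → u=38. Stack: []
LOAD_FAST u → push 38. Stack: [38]
RETURN_VALUE → return 38.

38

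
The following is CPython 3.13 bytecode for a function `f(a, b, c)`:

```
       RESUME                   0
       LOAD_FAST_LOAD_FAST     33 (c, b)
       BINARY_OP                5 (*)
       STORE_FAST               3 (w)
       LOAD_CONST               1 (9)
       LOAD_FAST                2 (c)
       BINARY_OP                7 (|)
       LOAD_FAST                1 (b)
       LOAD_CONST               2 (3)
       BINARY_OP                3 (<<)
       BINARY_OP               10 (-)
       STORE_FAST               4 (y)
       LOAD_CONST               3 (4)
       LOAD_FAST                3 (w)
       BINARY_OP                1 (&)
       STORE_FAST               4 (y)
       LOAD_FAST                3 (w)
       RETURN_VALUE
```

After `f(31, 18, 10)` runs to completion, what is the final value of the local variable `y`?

LOAD_FAST_LOAD_FAST c,b → push 10,18. Stack: [10, 18]
BINARY_OP * → 10 * 18 = 180. Stack: [180]
STORE_FAST w → w=180. Stack: []
LOAD_CONST → push 9. Stack: [9]
LOAD_FAST c → push 10. Stack: [9, 10]
BINARY_OP | → 9 | 10 = 11. Stack: [11]
LOAD_FAST b → push 18. Stack: [11, 18]
LOAD_CONST → push 3. Stack: [11, 18, 3]
BINARY_OP << → 18 << 3 = 144. Stack: [11, 144]
BINARY_OP - → 11 - 144 = -133. Stack: [-133]
STORE_FAST y → y=-133. Stack: []
LOAD_CONST → push 4. Stack: [4]
LOAD_FAST w → push 180. Stack: [4, 180]
BINARY_OP & → 4 & 180 = 4. Stack: [4]
STORE_FAST y → y=4. Stack: []
LOAD_FAST w → push 180. Stack: [180]
RETURN_VALUE → return 180.

4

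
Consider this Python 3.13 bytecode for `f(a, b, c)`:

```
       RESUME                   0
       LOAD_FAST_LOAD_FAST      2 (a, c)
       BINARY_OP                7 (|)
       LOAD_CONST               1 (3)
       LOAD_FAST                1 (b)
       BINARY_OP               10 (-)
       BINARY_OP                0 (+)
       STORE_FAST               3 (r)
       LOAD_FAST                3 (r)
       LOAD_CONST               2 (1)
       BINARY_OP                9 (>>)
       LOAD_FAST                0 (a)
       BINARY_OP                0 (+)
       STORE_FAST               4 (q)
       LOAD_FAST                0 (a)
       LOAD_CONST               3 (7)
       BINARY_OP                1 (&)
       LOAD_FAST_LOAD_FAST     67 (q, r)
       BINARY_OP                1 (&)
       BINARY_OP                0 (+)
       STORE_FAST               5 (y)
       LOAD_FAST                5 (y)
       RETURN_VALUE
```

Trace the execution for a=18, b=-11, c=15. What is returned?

LOAD_FAST_LOAD_FAST a,c → push 18,15. Stack: [18, 15]
BINARY_OP | → 18 | 15 = 31. Stack: [31]
LOAD_CONST → push 3. Stack: [31, 3]
LOAD_FAST b → push -11. Stack: [31, 3, -11]
BINARY_OP - → 3 - -11 = 14. Stack: [31, 14]
BINARY_OP + → 31 + 14 = 45. Stack: [45]
STORE_FAST r → r=45. Stack: []
LOAD_FAST r → push 45. Stack: [45]
LOAD_CONST → push 1. Stack: [45, 1]
BINARY_OP >> → 45 >> 1 = 22. Stack: [22]
LOAD_FAST a → push 18. Stack: [22, 18]
BINARY_OP + → 22 + 18 = 40. Stack: [40]
STORE_FAST q → q=40. Stack: []
LOAD_FAST a → push 18. Stack: [18]
LOAD_CONST → push 7. Stack: [18, 7]
BINARY_OP & → 18 & 7 = 2. Stack: [2]
LOAD_FAST_LOAD_FAST q,r → push 40,45. Stack: [2, 40, 45]
BINARY_OP & → 40 & 45 = 40. Stack: [2, 40]
BINARY_OP + → 2 + 40 = 42. Stack: [42]
STORE_FAST y → y=42. Stack: []
LOAD_FAST y → push 42. Stack: [42]
RETURN_VALUE → return 42.

42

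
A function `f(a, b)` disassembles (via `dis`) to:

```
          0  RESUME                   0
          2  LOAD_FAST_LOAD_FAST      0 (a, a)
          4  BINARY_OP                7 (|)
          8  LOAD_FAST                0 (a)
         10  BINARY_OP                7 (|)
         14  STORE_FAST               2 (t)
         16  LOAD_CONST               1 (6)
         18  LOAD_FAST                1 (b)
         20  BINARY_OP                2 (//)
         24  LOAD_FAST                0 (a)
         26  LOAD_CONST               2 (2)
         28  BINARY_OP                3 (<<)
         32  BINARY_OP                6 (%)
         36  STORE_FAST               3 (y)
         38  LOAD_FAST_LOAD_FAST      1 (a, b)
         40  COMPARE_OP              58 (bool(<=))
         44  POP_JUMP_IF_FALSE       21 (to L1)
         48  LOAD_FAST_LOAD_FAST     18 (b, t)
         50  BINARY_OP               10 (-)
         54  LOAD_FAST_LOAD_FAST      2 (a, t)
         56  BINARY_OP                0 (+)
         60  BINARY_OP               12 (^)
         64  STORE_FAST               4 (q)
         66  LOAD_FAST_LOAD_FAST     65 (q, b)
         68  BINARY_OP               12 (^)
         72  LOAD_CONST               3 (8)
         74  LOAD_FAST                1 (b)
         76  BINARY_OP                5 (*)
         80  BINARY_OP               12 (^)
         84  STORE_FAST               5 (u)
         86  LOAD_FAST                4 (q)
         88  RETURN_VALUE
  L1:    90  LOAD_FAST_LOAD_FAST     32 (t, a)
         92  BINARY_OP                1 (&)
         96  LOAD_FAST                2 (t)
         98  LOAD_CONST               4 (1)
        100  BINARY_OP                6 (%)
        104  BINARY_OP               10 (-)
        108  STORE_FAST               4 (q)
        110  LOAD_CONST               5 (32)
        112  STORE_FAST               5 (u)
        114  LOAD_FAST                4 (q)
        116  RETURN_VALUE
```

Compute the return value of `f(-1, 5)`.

-8

LOAD_FAST_LOAD_FAST a,a → push -1,-1. Stack: [-1, -1]
BINARY_OP | → -1 | -1 = -1. Stack: [-1]
LOAD_FAST a → push -1. Stack: [-1, -1]
BINARY_OP | → -1 | -1 = -1. Stack: [-1]
STORE_FAST t → t=-1. Stack: []
LOAD_CONST → push 6. Stack: [6]
LOAD_FAST b → push 5. Stack: [6, 5]
BINARY_OP // → 6 // 5 = 1. Stack: [1]
LOAD_FAST a → push -1. Stack: [1, -1]
LOAD_CONST → push 2. Stack: [1, -1, 2]
BINARY_OP << → -1 << 2 = -4. Stack: [1, -4]
BINARY_OP % → 1 % -4 = -3. Stack: [-3]
STORE_FAST y → y=-3. Stack: []
LOAD_FAST_LOAD_FAST a,b → push -1,5. Stack: [-1, 5]
COMPARE_OP bool(<=) → -1 vs 5 = True. Stack: [True]
POP_JUMP_IF_FALSE → pop True; no jump. Stack: []
LOAD_FAST_LOAD_FAST b,t → push 5,-1. Stack: [5, -1]
BINARY_OP - → 5 - -1 = 6. Stack: [6]
LOAD_FAST_LOAD_FAST a,t → push -1,-1. Stack: [6, -1, -1]
BINARY_OP + → -1 + -1 = -2. Stack: [6, -2]
BINARY_OP ^ → 6 ^ -2 = -8. Stack: [-8]
STORE_FAST q → q=-8. Stack: []
LOAD_FAST_LOAD_FAST q,b → push -8,5. Stack: [-8, 5]
BINARY_OP ^ → -8 ^ 5 = -3. Stack: [-3]
LOAD_CONST → push 8. Stack: [-3, 8]
LOAD_FAST b → push 5. Stack: [-3, 8, 5]
BINARY_OP * → 8 * 5 = 40. Stack: [-3, 40]
BINARY_OP ^ → -3 ^ 40 = -43. Stack: [-43]
STORE_FAST u → u=-43. Stack: []
LOAD_FAST q → push -8. Stack: [-8]
RETURN_VALUE → return -8.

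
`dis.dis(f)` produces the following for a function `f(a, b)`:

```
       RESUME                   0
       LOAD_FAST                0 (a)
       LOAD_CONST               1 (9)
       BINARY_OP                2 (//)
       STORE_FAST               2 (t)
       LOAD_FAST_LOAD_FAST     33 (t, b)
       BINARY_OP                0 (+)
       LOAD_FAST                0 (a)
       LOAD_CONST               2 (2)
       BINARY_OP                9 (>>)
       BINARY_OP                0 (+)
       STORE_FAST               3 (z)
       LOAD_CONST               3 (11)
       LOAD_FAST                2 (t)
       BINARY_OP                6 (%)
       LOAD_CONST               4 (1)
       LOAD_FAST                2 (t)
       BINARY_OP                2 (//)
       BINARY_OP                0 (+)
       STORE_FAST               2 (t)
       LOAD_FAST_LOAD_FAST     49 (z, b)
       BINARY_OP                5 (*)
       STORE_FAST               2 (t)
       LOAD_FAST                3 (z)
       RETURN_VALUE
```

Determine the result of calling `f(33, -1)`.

10

LOAD_FAST a → push 33. Stack: [33]
LOAD_CONST → push 9. Stack: [33, 9]
BINARY_OP // → 33 // 9 = 3. Stack: [3]
STORE_FAST t → t=3. Stack: []
LOAD_FAST_LOAD_FAST t,b → push 3,-1. Stack: [3, -1]
BINARY_OP + → 3 + -1 = 2. Stack: [2]
LOAD_FAST a → push 33. Stack: [2, 33]
LOAD_CONST → push 2. Stack: [2, 33, 2]
BINARY_OP >> → 33 >> 2 = 8. Stack: [2, 8]
BINARY_OP + → 2 + 8 = 10. Stack: [10]
STORE_FAST z → z=10. Stack: []
LOAD_CONST → push 11. Stack: [11]
LOAD_FAST t → push 3. Stack: [11, 3]
BINARY_OP % → 11 % 3 = 2. Stack: [2]
LOAD_CONST → push 1. Stack: [2, 1]
LOAD_FAST t → push 3. Stack: [2, 1, 3]
BINARY_OP // → 1 // 3 = 0. Stack: [2, 0]
BINARY_OP + → 2 + 0 = 2. Stack: [2]
STORE_FAST t → t=2. Stack: []
LOAD_FAST_LOAD_FAST z,b → push 10,-1. Stack: [10, -1]
BINARY_OP * → 10 * -1 = -10. Stack: [-10]
STORE_FAST t → t=-10. Stack: []
LOAD_FAST z → push 10. Stack: [10]
RETURN_VALUE → return 10.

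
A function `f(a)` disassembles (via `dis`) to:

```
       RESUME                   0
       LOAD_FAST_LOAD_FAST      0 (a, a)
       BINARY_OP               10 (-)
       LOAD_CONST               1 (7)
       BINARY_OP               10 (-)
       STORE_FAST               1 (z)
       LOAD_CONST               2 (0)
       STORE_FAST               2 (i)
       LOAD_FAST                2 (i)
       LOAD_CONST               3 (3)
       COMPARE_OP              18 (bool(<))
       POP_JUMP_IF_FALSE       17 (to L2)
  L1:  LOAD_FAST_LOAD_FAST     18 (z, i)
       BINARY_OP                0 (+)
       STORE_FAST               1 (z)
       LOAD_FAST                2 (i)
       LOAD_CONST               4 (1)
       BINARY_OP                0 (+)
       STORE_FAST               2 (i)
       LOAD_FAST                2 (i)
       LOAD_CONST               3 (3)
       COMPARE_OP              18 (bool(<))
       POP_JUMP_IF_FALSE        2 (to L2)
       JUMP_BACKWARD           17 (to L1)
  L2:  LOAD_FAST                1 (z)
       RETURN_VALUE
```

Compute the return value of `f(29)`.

LOAD_FAST_LOAD_FAST a,a → push 29,29. Stack: [29, 29]
BINARY_OP - → 29 - 29 = 0. Stack: [0]
LOAD_CONST → push 7. Stack: [0, 7]
BINARY_OP - → 0 - 7 = -7. Stack: [-7]
STORE_FAST z → z=-7. Stack: []
LOAD_CONST → push 0. Stack: [0]
STORE_FAST i → i=0. Stack: []
LOAD_FAST i → push 0. Stack: [0]
LOAD_CONST → push 3. Stack: [0, 3]
COMPARE_OP bool(<) → 0 vs 3 = True. Stack: [True]
POP_JUMP_IF_FALSE → pop True; no jump. Stack: []
LOAD_FAST_LOAD_FAST z,i → push -7,0. Stack: [-7, 0]
BINARY_OP + → -7 + 0 = -7. Stack: [-7]
STORE_FAST z → z=-7. Stack: []
LOAD_FAST i → push 0. Stack: [0]
LOAD_CONST → push 1. Stack: [0, 1]
BINARY_OP + → 0 + 1 = 1. Stack: [1]
STORE_FAST i → i=1. Stack: []
LOAD_FAST i → push 1. Stack: [1]
LOAD_CONST → push 3. Stack: [1, 3]
COMPARE_OP bool(<) → 1 vs 3 = True. Stack: [True]
POP_JUMP_IF_FALSE → pop True; no jump. Stack: []
LOAD_FAST_LOAD_FAST z,i → push -7,1. Stack: [-7, 1]
BINARY_OP + → -7 + 1 = -6. Stack: [-6]
STORE_FAST z → z=-6. Stack: []
LOAD_FAST i → push 1. Stack: [1]
LOAD_CONST → push 1. Stack: [1, 1]
BINARY_OP + → 1 + 1 = 2. Stack: [2]
STORE_FAST i → i=2. Stack: []
LOAD_FAST i → push 2. Stack: [2]
LOAD_CONST → push 3. Stack: [2, 3]
COMPARE_OP bool(<) → 2 vs 3 = True. Stack: [True]
POP_JUMP_IF_FALSE → pop True; no jump. Stack: []
LOAD_FAST_LOAD_FAST z,i → push -6,2. Stack: [-6, 2]
BINARY_OP + → -6 + 2 = -4. Stack: [-4]
STORE_FAST z → z=-4. Stack: []
LOAD_FAST i → push 2. Stack: [2]
LOAD_CONST → push 1. Stack: [2, 1]
BINARY_OP + → 2 + 1 = 3. Stack: [3]
STORE_FAST i → i=3. Stack: []
LOAD_FAST i → push 3. Stack: [3]
LOAD_CONST → push 3. Stack: [3, 3]
COMPARE_OP bool(<) → 3 vs 3 = False. Stack: [False]
POP_JUMP_IF_FALSE → pop False; jump. Stack: []
LOAD_FAST z → push -4. Stack: [-4]
RETURN_VALUE → return -4.

-4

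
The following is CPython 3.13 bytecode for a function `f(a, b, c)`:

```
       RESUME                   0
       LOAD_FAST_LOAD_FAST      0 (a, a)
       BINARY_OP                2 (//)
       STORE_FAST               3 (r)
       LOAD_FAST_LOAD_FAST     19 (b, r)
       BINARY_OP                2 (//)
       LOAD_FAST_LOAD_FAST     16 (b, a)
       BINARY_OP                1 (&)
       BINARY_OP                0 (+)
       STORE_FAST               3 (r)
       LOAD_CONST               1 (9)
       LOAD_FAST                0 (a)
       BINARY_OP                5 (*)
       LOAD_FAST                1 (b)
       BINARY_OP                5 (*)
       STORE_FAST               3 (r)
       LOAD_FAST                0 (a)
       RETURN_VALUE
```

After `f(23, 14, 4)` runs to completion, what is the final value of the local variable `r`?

2898

LOAD_FAST_LOAD_FAST a,a → push 23,23. Stack: [23, 23]
BINARY_OP // → 23 // 23 = 1. Stack: [1]
STORE_FAST r → r=1. Stack: []
LOAD_FAST_LOAD_FAST b,r → push 14,1. Stack: [14, 1]
BINARY_OP // → 14 // 1 = 14. Stack: [14]
LOAD_FAST_LOAD_FAST b,a → push 14,23. Stack: [14, 14, 23]
BINARY_OP & → 14 & 23 = 6. Stack: [14, 6]
BINARY_OP + → 14 + 6 = 20. Stack: [20]
STORE_FAST r → r=20. Stack: []
LOAD_CONST → push 9. Stack: [9]
LOAD_FAST a → push 23. Stack: [9, 23]
BINARY_OP * → 9 * 23 = 207. Stack: [207]
LOAD_FAST b → push 14. Stack: [207, 14]
BINARY_OP * → 207 * 14 = 2898. Stack: [2898]
STORE_FAST r → r=2898. Stack: []
LOAD_FAST a → push 23. Stack: [23]
RETURN_VALUE → return 23.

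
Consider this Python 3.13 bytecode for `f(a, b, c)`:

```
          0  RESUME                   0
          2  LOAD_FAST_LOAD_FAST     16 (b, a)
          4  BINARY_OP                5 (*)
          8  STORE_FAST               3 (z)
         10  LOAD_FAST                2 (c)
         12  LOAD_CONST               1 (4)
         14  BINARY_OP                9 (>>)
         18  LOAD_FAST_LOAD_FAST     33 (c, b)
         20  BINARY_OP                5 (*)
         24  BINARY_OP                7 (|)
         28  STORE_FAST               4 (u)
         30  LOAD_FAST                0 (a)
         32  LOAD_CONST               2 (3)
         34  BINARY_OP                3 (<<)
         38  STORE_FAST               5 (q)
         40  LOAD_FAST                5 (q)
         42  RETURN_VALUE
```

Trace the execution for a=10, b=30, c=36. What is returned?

80

LOAD_FAST_LOAD_FAST b,a → push 30,10. Stack: [30, 10]
BINARY_OP * → 30 * 10 = 300. Stack: [300]
STORE_FAST z → z=300. Stack: []
LOAD_FAST c → push 36. Stack: [36]
LOAD_CONST → push 4. Stack: [36, 4]
BINARY_OP >> → 36 >> 4 = 2. Stack: [2]
LOAD_FAST_LOAD_FAST c,b → push 36,30. Stack: [2, 36, 30]
BINARY_OP * → 36 * 30 = 1080. Stack: [2, 1080]
BINARY_OP | → 2 | 1080 = 1082. Stack: [1082]
STORE_FAST u → u=1082. Stack: []
LOAD_FAST a → push 10. Stack: [10]
LOAD_CONST → push 3. Stack: [10, 3]
BINARY_OP << → 10 << 3 = 80. Stack: [80]
STORE_FAST q → q=80. Stack: []
LOAD_FAST q → push 80. Stack: [80]
RETURN_VALUE → return 80.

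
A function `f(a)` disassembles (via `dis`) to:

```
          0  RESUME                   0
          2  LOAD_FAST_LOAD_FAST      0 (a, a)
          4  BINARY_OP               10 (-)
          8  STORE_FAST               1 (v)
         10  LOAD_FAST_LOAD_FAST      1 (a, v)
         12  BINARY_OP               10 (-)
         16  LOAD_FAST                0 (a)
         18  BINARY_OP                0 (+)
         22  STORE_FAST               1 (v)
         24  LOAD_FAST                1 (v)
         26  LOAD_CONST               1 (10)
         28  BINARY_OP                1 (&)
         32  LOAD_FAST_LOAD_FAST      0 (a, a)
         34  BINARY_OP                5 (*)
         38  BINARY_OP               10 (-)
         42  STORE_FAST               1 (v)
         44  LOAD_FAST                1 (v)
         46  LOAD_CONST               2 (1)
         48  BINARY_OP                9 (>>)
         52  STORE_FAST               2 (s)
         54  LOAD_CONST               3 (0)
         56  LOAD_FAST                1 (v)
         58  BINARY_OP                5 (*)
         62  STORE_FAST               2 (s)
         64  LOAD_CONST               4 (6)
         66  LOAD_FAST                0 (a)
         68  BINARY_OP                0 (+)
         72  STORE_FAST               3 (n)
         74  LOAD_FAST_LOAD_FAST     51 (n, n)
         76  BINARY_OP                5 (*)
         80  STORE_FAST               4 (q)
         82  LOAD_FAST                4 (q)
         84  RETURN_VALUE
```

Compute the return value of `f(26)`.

1024

LOAD_FAST_LOAD_FAST a,a → push 26,26. Stack: [26, 26]
BINARY_OP - → 26 - 26 = 0. Stack: [0]
STORE_FAST v → v=0. Stack: []
LOAD_FAST_LOAD_FAST a,v → push 26,0. Stack: [26, 0]
BINARY_OP - → 26 - 0 = 26. Stack: [26]
LOAD_FAST a → push 26. Stack: [26, 26]
BINARY_OP + → 26 + 26 = 52. Stack: [52]
STORE_FAST v → v=52. Stack: []
LOAD_FAST v → push 52. Stack: [52]
LOAD_CONST → push 10. Stack: [52, 10]
BINARY_OP & → 52 & 10 = 0. Stack: [0]
LOAD_FAST_LOAD_FAST a,a → push 26,26. Stack: [0, 26, 26]
BINARY_OP * → 26 * 26 = 676. Stack: [0, 676]
BINARY_OP - → 0 - 676 = -676. Stack: [-676]
STORE_FAST v → v=-676. Stack: []
LOAD_FAST v → push -676. Stack: [-676]
LOAD_CONST → push 1. Stack: [-676, 1]
BINARY_OP >> → -676 >> 1 = -338. Stack: [-338]
STORE_FAST s → s=-338. Stack: []
LOAD_CONST → push 0. Stack: [0]
LOAD_FAST v → push -676. Stack: [0, -676]
BINARY_OP * → 0 * -676 = 0. Stack: [0]
STORE_FAST s → s=0. Stack: []
LOAD_CONST → push 6. Stack: [6]
LOAD_FAST a → push 26. Stack: [6, 26]
BINARY_OP + → 6 + 26 = 32. Stack: [32]
STORE_FAST n → n=32. Stack: []
LOAD_FAST_LOAD_FAST n,n → push 32,32. Stack: [32, 32]
BINARY_OP * → 32 * 32 = 1024. Stack: [1024]
STORE_FAST q → q=1024. Stack: []
LOAD_FAST q → push 1024. Stack: [1024]
RETURN_VALUE → return 1024.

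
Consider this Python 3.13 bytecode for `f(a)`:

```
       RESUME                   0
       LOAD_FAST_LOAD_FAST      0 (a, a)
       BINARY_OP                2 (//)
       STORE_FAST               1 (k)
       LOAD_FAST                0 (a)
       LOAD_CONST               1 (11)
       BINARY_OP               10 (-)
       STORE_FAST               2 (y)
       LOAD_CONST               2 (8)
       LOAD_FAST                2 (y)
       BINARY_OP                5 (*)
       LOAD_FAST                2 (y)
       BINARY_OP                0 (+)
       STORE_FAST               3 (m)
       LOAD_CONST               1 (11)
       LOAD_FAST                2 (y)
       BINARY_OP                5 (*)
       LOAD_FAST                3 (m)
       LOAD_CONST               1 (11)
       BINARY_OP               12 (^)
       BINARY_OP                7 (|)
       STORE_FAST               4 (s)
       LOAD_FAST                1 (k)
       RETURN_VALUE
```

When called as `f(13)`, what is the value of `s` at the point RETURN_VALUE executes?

LOAD_FAST_LOAD_FAST a,a → push 13,13. Stack: [13, 13]
BINARY_OP // → 13 // 13 = 1. Stack: [1]
STORE_FAST k → k=1. Stack: []
LOAD_FAST a → push 13. Stack: [13]
LOAD_CONST → push 11. Stack: [13, 11]
BINARY_OP - → 13 - 11 = 2. Stack: [2]
STORE_FAST y → y=2. Stack: []
LOAD_CONST → push 8. Stack: [8]
LOAD_FAST y → push 2. Stack: [8, 2]
BINARY_OP * → 8 * 2 = 16. Stack: [16]
LOAD_FAST y → push 2. Stack: [16, 2]
BINARY_OP + → 16 + 2 = 18. Stack: [18]
STORE_FAST m → m=18. Stack: []
LOAD_CONST → push 11. Stack: [11]
LOAD_FAST y → push 2. Stack: [11, 2]
BINARY_OP * → 11 * 2 = 22. Stack: [22]
LOAD_FAST m → push 18. Stack: [22, 18]
LOAD_CONST → push 11. Stack: [22, 18, 11]
BINARY_OP ^ → 18 ^ 11 = 25. Stack: [22, 25]
BINARY_OP | → 22 | 25 = 31. Stack: [31]
STORE_FAST s → s=31. Stack: []
LOAD_FAST k → push 1. Stack: [1]
RETURN_VALUE → return 1.

31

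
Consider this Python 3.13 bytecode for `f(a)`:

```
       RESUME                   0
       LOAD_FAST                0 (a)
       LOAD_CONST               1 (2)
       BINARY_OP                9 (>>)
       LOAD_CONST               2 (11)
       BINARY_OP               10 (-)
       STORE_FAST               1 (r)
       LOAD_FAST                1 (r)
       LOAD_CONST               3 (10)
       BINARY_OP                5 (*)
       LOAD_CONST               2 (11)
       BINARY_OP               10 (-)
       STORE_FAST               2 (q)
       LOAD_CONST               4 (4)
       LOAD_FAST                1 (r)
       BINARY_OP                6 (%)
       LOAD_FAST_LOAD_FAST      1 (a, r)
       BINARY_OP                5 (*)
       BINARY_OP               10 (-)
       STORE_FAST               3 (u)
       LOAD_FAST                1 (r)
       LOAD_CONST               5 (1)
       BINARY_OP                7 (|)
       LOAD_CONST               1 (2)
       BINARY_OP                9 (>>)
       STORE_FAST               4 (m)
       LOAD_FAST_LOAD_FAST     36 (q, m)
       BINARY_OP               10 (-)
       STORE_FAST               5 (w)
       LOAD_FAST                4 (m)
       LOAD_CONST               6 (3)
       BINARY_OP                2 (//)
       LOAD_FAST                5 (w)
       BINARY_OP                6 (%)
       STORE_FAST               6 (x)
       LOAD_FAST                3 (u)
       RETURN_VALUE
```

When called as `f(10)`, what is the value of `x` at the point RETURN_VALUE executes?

-1

LOAD_FAST a → push 10. Stack: [10]
LOAD_CONST → push 2. Stack: [10, 2]
BINARY_OP >> → 10 >> 2 = 2. Stack: [2]
LOAD_CONST → push 11. Stack: [2, 11]
BINARY_OP - → 2 - 11 = -9. Stack: [-9]
STORE_FAST r → r=-9. Stack: []
LOAD_FAST r → push -9. Stack: [-9]
LOAD_CONST → push 10. Stack: [-9, 10]
BINARY_OP * → -9 * 10 = -90. Stack: [-90]
LOAD_CONST → push 11. Stack: [-90, 11]
BINARY_OP - → -90 - 11 = -101. Stack: [-101]
STORE_FAST q → q=-101. Stack: []
LOAD_CONST → push 4. Stack: [4]
LOAD_FAST r → push -9. Stack: [4, -9]
BINARY_OP % → 4 % -9 = -5. Stack: [-5]
LOAD_FAST_LOAD_FAST a,r → push 10,-9. Stack: [-5, 10, -9]
BINARY_OP * → 10 * -9 = -90. Stack: [-5, -90]
BINARY_OP - → -5 - -90 = 85. Stack: [85]
STORE_FAST u → u=85. Stack: []
LOAD_FAST r → push -9. Stack: [-9]
LOAD_CONST → push 1. Stack: [-9, 1]
BINARY_OP | → -9 | 1 = -9. Stack: [-9]
LOAD_CONST → push 2. Stack: [-9, 2]
BINARY_OP >> → -9 >> 2 = -3. Stack: [-3]
STORE_FAST m → m=-3. Stack: []
LOAD_FAST_LOAD_FAST q,m → push -101,-3. Stack: [-101, -3]
BINARY_OP - → -101 - -3 = -98. Stack: [-98]
STORE_FAST w → w=-98. Stack: []
LOAD_FAST m → push -3. Stack: [-3]
LOAD_CONST → push 3. Stack: [-3, 3]
BINARY_OP // → -3 // 3 = -1. Stack: [-1]
LOAD_FAST w → push -98. Stack: [-1, -98]
BINARY_OP % → -1 % -98 = -1. Stack: [-1]
STORE_FAST x → x=-1. Stack: []
LOAD_FAST u → push 85. Stack: [85]
RETURN_VALUE → return 85.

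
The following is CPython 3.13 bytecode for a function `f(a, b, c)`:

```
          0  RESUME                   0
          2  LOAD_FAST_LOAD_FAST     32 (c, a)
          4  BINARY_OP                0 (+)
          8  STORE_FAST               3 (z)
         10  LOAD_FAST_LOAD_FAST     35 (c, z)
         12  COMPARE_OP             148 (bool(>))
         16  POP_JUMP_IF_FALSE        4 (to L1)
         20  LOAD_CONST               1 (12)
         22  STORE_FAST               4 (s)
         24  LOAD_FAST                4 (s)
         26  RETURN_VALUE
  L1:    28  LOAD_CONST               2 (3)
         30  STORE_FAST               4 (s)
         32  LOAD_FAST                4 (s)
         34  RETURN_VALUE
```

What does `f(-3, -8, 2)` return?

LOAD_FAST_LOAD_FAST c,a → push 2,-3. Stack: [2, -3]
BINARY_OP + → 2 + -3 = -1. Stack: [-1]
STORE_FAST z → z=-1. Stack: []
LOAD_FAST_LOAD_FAST c,z → push 2,-1. Stack: [2, -1]
COMPARE_OP bool(>) → 2 vs -1 = True. Stack: [True]
POP_JUMP_IF_FALSE → pop True; no jump. Stack: []
LOAD_CONST → push 12. Stack: [12]
STORE_FAST s → s=12. Stack: []
LOAD_FAST s → push 12. Stack: [12]
RETURN_VALUE → return 12.

12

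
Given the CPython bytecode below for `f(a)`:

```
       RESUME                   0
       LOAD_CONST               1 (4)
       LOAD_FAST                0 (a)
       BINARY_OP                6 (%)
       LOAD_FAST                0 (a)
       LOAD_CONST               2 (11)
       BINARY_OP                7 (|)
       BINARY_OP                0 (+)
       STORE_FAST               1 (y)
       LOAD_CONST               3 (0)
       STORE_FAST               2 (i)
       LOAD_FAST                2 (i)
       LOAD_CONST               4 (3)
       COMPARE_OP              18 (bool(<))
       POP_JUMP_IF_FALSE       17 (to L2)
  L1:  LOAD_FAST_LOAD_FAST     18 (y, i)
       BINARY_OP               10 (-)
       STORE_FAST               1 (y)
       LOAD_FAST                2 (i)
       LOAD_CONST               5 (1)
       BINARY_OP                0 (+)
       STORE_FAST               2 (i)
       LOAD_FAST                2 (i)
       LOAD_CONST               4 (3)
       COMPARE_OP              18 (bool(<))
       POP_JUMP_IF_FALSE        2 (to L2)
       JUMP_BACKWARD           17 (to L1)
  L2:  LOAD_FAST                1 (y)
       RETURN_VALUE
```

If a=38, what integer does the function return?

48

LOAD_CONST → push 4. Stack: [4]
LOAD_FAST a → push 38. Stack: [4, 38]
BINARY_OP % → 4 % 38 = 4. Stack: [4]
LOAD_FAST a → push 38. Stack: [4, 38]
LOAD_CONST → push 11. Stack: [4, 38, 11]
BINARY_OP | → 38 | 11 = 47. Stack: [4, 47]
BINARY_OP + → 4 + 47 = 51. Stack: [51]
STORE_FAST y → y=51. Stack: []
LOAD_CONST → push 0. Stack: [0]
STORE_FAST i → i=0. Stack: []
LOAD_FAST i → push 0. Stack: [0]
LOAD_CONST → push 3. Stack: [0, 3]
COMPARE_OP bool(<) → 0 vs 3 = True. Stack: [True]
POP_JUMP_IF_FALSE → pop True; no jump. Stack: []
LOAD_FAST_LOAD_FAST y,i → push 51,0. Stack: [51, 0]
BINARY_OP - → 51 - 0 = 51. Stack: [51]
STORE_FAST y → y=51. Stack: []
LOAD_FAST i → push 0. Stack: [0]
LOAD_CONST → push 1. Stack: [0, 1]
BINARY_OP + → 0 + 1 = 1. Stack: [1]
STORE_FAST i → i=1. Stack: []
LOAD_FAST i → push 1. Stack: [1]
LOAD_CONST → push 3. Stack: [1, 3]
COMPARE_OP bool(<) → 1 vs 3 = True. Stack: [True]
POP_JUMP_IF_FALSE → pop True; no jump. Stack: []
LOAD_FAST_LOAD_FAST y,i → push 51,1. Stack: [51, 1]
BINARY_OP - → 51 - 1 = 50. Stack: [50]
STORE_FAST y → y=50. Stack: []
LOAD_FAST i → push 1. Stack: [1]
LOAD_CONST → push 1. Stack: [1, 1]
BINARY_OP + → 1 + 1 = 2. Stack: [2]
STORE_FAST i → i=2. Stack: []
LOAD_FAST i → push 2. Stack: [2]
LOAD_CONST → push 3. Stack: [2, 3]
COMPARE_OP bool(<) → 2 vs 3 = True. Stack: [True]
POP_JUMP_IF_FALSE → pop True; no jump. Stack: []
LOAD_FAST_LOAD_FAST y,i → push 50,2. Stack: [50, 2]
BINARY_OP - → 50 - 2 = 48. Stack: [48]
STORE_FAST y → y=48. Stack: []
LOAD_FAST i → push 2. Stack: [2]
LOAD_CONST → push 1. Stack: [2, 1]
BINARY_OP + → 2 + 1 = 3. Stack: [3]
STORE_FAST i → i=3. Stack: []
LOAD_FAST i → push 3. Stack: [3]
LOAD_CONST → push 3. Stack: [3, 3]
COMPARE_OP bool(<) → 3 vs 3 = False. Stack: [False]
POP_JUMP_IF_FALSE → pop False; jump. Stack: []
LOAD_FAST y → push 48. Stack: [48]
RETURN_VALUE → return 48.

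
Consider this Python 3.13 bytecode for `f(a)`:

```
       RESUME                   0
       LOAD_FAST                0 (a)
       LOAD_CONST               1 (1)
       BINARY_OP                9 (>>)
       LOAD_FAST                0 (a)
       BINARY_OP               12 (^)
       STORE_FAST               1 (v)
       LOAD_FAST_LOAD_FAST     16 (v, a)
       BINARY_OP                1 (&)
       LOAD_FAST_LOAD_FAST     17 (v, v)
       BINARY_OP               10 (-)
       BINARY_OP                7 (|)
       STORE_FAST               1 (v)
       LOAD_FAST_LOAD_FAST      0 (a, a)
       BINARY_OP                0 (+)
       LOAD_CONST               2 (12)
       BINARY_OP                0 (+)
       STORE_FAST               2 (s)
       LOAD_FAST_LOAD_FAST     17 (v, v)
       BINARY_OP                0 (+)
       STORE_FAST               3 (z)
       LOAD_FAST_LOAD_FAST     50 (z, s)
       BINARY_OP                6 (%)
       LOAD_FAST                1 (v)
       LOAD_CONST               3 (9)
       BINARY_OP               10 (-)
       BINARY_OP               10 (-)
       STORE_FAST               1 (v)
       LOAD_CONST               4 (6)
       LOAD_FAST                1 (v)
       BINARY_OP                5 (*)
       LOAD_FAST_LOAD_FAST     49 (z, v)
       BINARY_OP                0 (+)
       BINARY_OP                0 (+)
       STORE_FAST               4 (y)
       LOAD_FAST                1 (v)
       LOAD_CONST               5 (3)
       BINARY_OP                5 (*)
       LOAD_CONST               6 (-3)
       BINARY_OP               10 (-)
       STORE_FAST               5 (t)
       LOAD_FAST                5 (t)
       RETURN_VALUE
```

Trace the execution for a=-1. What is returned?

30

LOAD_FAST a → push -1. Stack: [-1]
LOAD_CONST → push 1. Stack: [-1, 1]
BINARY_OP >> → -1 >> 1 = -1. Stack: [-1]
LOAD_FAST a → push -1. Stack: [-1, -1]
BINARY_OP ^ → -1 ^ -1 = 0. Stack: [0]
STORE_FAST v → v=0. Stack: []
LOAD_FAST_LOAD_FAST v,a → push 0,-1. Stack: [0, -1]
BINARY_OP & → 0 & -1 = 0. Stack: [0]
LOAD_FAST_LOAD_FAST v,v → push 0,0. Stack: [0, 0, 0]
BINARY_OP - → 0 - 0 = 0. Stack: [0, 0]
BINARY_OP | → 0 | 0 = 0. Stack: [0]
STORE_FAST v → v=0. Stack: []
LOAD_FAST_LOAD_FAST a,a → push -1,-1. Stack: [-1, -1]
BINARY_OP + → -1 + -1 = -2. Stack: [-2]
LOAD_CONST → push 12. Stack: [-2, 12]
BINARY_OP + → -2 + 12 = 10. Stack: [10]
STORE_FAST s → s=10. Stack: []
LOAD_FAST_LOAD_FAST v,v → push 0,0. Stack: [0, 0]
BINARY_OP + → 0 + 0 = 0. Stack: [0]
STORE_FAST z → z=0. Stack: []
LOAD_FAST_LOAD_FAST z,s → push 0,10. Stack: [0, 10]
BINARY_OP % → 0 % 10 = 0. Stack: [0]
LOAD_FAST v → push 0. Stack: [0, 0]
LOAD_CONST → push 9. Stack: [0, 0, 9]
BINARY_OP - → 0 - 9 = -9. Stack: [0, -9]
BINARY_OP - → 0 - -9 = 9. Stack: [9]
STORE_FAST v → v=9. Stack: []
LOAD_CONST → push 6. Stack: [6]
LOAD_FAST v → push 9. Stack: [6, 9]
BINARY_OP * → 6 * 9 = 54. Stack: [54]
LOAD_FAST_LOAD_FAST z,v → push 0,9. Stack: [54, 0, 9]
BINARY_OP + → 0 + 9 = 9. Stack: [54, 9]
BINARY_OP + → 54 + 9 = 63. Stack: [63]
STORE_FAST y → y=63. Stack: []
LOAD_FAST v → push 9. Stack: [9]
LOAD_CONST → push 3. Stack: [9, 3]
BINARY_OP * → 9 * 3 = 27. Stack: [27]
LOAD_CONST → push -3. Stack: [27, -3]
BINARY_OP - → 27 - -3 = 30. Stack: [30]
STORE_FAST t → t=30. Stack: []
LOAD_FAST t → push 30. Stack: [30]
RETURN_VALUE → return 30.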